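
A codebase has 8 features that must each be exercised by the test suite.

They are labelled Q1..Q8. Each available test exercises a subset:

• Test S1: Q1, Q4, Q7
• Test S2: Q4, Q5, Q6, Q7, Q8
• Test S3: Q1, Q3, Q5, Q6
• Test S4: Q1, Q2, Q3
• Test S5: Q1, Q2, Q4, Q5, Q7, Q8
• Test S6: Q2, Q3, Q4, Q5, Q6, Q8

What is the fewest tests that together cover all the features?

2

S3 and S5 together: S3 ∪ S5 = {Q1, Q2, Q3, Q4, Q5, Q6, Q7, Q8} — every feature is covered.
No single test has all 8 features (the largest, S5, has 6), so 2 is optimal.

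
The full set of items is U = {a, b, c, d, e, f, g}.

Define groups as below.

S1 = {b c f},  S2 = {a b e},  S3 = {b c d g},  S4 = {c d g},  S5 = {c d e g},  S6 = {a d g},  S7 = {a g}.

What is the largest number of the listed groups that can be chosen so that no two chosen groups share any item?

2

S1, S7 are pairwise disjoint (S1={b,c,f}; S7={a,g}).
Every remaining group overlaps one of these, and no 3 of the listed groups are pairwise disjoint, so 2 is the maximum.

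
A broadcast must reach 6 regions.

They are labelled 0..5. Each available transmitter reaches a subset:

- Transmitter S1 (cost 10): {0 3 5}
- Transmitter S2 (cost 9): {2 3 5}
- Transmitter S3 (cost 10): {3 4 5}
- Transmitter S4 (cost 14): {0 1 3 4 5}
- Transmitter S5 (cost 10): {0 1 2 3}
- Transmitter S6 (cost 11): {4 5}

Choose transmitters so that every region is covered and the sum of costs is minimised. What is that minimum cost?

S3, S5 together cover every region (S3 ∪ S5 = {0, 1, 2, 3, 4, 5}); total cost 10 + 10 = 20.
No covering selection has total cost below 20.

20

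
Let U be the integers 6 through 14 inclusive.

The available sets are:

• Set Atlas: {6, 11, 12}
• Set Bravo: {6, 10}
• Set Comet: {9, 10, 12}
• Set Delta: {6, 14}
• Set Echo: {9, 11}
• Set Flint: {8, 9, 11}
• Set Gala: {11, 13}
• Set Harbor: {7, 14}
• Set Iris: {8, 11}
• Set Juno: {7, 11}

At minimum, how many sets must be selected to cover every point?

Atlas, Comet, Flint, Gala, and Harbor cover everything between them: the union {6, 7, 8, 9, 10, 11, 12, 13, 14} is all of U.
No 4 of the 10 sets cover everything (all 210 combinations miss at least one point), so 5 is optimal.

5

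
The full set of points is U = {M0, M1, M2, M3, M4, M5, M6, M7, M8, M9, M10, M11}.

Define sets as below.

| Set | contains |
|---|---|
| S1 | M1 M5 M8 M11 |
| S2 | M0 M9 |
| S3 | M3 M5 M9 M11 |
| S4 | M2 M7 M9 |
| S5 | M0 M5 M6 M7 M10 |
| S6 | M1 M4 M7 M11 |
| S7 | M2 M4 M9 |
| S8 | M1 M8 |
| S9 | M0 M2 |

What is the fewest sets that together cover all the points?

S1 and S3 and S5 and S7 together: S1 ∪ S3 ∪ S5 ∪ S7 = {M0, M1, M2, M3, M4, M5, M6, M7, M8, M9, M10, M11} — every point is covered.
Only S5 contains M6, so S5 is forced; the remaining 7 points need at least 3 more sets (each remaining set adds at most 3) — so at least 4 sets are needed, and 4 is optimal.

4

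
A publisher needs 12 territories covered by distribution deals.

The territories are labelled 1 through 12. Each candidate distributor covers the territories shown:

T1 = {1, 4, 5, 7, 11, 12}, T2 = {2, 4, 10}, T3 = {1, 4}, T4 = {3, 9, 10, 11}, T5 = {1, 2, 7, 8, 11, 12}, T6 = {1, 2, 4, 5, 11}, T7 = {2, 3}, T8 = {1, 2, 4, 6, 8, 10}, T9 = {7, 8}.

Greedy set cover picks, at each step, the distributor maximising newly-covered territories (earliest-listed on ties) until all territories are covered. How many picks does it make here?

Greedy: pick T1 (covers 6 new) → pick T8 (covers 4 new) → pick T4 (covers 2 new). Total picks: 3.

3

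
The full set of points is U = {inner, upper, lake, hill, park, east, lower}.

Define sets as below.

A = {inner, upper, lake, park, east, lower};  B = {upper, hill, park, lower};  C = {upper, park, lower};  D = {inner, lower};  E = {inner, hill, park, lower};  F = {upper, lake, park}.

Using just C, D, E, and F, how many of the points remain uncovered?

Union of C, D, E, F = {inner, upper, lake, hill, park, lower}.
Not covered: east — 1 point.

1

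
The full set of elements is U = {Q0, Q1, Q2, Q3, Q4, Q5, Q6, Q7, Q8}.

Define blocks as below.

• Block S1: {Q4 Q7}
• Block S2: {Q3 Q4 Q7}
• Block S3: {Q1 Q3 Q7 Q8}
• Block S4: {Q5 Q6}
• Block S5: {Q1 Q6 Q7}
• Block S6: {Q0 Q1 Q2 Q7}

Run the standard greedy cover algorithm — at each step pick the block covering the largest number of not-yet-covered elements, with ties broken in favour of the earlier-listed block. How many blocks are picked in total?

4

Greedy: pick S3 (covers 4 new) → pick S4 (covers 2 new) → pick S6 (covers 2 new) → pick S1 (covers 1 new). Total picks: 4.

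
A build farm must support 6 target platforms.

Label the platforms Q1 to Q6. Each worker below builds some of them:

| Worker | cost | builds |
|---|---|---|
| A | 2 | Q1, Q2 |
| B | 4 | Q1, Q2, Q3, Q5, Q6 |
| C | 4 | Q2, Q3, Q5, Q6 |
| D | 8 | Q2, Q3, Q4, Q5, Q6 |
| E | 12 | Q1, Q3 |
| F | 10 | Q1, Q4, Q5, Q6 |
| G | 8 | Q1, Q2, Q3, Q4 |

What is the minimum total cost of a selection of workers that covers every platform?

10

A, D together cover every platform (A ∪ D = {Q1, Q2, Q3, Q4, Q5, Q6}); total cost 2 + 8 = 10.
The greedy pick B, D costs 12; no covering selection beats 10.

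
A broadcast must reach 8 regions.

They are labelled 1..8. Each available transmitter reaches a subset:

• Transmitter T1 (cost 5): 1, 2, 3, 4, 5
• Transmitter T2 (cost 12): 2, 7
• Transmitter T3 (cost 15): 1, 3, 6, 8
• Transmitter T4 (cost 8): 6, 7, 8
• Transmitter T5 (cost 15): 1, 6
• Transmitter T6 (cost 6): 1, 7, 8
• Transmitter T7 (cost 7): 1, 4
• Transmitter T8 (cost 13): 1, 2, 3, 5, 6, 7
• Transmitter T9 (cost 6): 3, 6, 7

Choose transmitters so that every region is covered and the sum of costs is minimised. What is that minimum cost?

T1, T4 together cover every region (T1 ∪ T4 = {1, 2, 3, 4, 5, 6, 7, 8}); total cost 5 + 8 = 13.
No covering selection has total cost below 13.

13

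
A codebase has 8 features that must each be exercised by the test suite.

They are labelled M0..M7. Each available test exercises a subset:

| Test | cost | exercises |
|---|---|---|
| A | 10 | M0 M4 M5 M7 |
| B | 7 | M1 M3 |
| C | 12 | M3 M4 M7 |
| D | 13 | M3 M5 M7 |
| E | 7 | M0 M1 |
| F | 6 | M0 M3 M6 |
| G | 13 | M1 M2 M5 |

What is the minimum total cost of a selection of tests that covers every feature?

A, F, G together cover every feature (A ∪ F ∪ G = {M0, M1, M2, M3, M4, M5, M6, M7}); total cost 10 + 6 + 13 = 29.
No covering selection has total cost below 29.

29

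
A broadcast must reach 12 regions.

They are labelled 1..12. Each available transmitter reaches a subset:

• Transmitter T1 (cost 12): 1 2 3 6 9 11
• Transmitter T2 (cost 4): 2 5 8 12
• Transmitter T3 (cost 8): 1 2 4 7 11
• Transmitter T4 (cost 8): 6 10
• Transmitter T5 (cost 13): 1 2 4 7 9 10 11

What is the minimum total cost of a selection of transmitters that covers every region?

T1, T2, T5 together cover every region (T1 ∪ T2 ∪ T5 = {1, 2, 3, 4, 5, 6, 7, 8, 9, 10, 11, 12}); total cost 12 + 4 + 13 = 29.
The greedy pick T2, T3, T1, T4 costs 32; no covering selection beats 29.

29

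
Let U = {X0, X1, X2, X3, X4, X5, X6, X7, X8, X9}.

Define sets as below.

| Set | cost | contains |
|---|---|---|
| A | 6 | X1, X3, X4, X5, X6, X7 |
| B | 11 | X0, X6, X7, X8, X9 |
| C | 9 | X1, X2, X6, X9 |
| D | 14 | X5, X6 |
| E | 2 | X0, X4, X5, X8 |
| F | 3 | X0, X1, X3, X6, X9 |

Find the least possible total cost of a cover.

A, C, E together cover every element (A ∪ C ∪ E = {X0, X1, X2, X3, X4, X5, X6, X7, X8, X9}); total cost 6 + 9 + 2 = 17.
The greedy pick E, F, A, C costs 20; no covering selection beats 17.

17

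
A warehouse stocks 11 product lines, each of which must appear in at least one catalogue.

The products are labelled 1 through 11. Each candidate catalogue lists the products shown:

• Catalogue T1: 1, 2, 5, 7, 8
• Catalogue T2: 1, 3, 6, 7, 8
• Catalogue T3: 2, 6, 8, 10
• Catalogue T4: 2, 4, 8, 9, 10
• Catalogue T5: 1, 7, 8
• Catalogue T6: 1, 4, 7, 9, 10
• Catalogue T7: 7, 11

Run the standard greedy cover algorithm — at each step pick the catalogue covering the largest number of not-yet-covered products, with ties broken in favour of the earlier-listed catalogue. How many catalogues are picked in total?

Greedy: pick T1 (covers 5 new) → pick T4 (covers 3 new) → pick T2 (covers 2 new) → pick T7 (covers 1 new). Total picks: 4.

4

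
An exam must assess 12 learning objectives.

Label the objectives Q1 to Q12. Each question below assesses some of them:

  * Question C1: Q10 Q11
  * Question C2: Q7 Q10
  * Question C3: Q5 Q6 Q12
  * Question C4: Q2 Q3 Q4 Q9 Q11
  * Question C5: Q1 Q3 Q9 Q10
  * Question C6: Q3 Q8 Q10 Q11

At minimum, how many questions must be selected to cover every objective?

Take {C2, C3, C4, C5, C6}. Their union is {Q1, Q2, Q3, Q4, Q5, Q6, Q7, Q8, Q9, Q10, Q11, Q12}, which is all 12 objectives.
No 4 of the 6 questions cover everything (all 15 combinations miss at least one objective), so 5 is optimal.

5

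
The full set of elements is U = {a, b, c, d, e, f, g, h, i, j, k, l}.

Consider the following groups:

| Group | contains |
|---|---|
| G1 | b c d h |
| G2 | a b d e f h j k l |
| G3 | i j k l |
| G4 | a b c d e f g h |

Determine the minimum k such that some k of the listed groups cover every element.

2

Take {G3, G4}. Their union is {a, b, c, d, e, f, g, h, i, j, k, l}, which is all 12 elements.
No single group has all 12 elements (the largest, G2, has 9), so 2 is optimal.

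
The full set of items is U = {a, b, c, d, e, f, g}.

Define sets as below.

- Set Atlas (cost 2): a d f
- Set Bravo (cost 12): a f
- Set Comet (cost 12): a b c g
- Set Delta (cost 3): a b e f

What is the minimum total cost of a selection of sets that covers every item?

17

Atlas, Comet, Delta together cover every item (Atlas ∪ Comet ∪ Delta = {a, b, c, d, e, f, g}); total cost 2 + 12 + 3 = 17.
No covering selection has total cost below 17.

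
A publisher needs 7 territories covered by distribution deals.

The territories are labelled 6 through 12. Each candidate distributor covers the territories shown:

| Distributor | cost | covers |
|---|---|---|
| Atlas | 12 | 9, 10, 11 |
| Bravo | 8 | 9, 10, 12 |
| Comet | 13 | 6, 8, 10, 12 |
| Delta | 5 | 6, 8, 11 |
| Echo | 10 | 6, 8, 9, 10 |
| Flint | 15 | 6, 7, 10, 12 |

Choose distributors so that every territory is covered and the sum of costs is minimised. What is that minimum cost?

28

Bravo, Delta, Flint together cover every territory (Bravo ∪ Delta ∪ Flint = {6, 7, 8, 9, 10, 11, 12}); total cost 8 + 5 + 15 = 28.
No covering selection has total cost below 28.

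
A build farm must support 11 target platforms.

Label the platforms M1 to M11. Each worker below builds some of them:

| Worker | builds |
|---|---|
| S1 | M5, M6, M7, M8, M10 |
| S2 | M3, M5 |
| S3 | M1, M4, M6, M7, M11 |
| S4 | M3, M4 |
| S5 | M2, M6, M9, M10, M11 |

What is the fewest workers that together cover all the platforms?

4

Take {S1, S3, S4, S5}. Their union is {M1, M2, M3, M4, M5, M6, M7, M8, M9, M10, M11}, which is all 11 platforms.
No 3 of the 5 workers cover everything (all 10 combinations miss at least one platform), so 4 is optimal.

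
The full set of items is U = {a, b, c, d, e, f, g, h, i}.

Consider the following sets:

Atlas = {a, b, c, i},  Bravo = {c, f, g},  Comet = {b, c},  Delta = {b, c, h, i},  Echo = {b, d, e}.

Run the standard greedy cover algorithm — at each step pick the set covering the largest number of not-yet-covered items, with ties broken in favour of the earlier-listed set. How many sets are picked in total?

Greedy: pick Atlas (covers 4 new) → pick Bravo (covers 2 new) → pick Echo (covers 2 new) → pick Delta (covers 1 new). Total picks: 4.

4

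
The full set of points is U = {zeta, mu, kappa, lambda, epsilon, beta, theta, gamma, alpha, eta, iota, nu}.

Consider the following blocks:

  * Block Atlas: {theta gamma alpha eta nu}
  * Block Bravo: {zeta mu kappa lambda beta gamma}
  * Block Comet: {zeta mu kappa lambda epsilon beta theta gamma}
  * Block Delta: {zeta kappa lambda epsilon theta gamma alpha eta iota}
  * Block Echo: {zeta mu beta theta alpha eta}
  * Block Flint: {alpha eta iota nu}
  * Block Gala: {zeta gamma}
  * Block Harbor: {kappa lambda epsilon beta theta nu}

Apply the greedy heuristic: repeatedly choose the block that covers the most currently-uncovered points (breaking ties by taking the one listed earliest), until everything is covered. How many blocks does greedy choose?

3

Greedy: pick Delta (covers 9 new) → pick Bravo (covers 2 new) → pick Atlas (covers 1 new). Total picks: 3.
(The true minimum cover uses only 2 blocks, so greedy is not optimal here.)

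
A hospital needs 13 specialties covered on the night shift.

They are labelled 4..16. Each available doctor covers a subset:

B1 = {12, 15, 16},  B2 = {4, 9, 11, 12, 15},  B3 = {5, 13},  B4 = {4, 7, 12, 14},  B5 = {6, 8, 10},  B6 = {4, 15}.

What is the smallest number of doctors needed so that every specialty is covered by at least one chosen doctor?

5

Take {B1, B2, B3, B4, B5}. Their union is {4, 5, 6, 7, 8, 9, 10, 11, 12, 13, 14, 15, 16}, which is all 13 specialties.
Only B1 contains 16, so B1 is forced; the remaining 10 specialties need at least 4 more doctors (each remaining doctor adds at most 3) — so at least 5 doctors are needed, and 5 is optimal.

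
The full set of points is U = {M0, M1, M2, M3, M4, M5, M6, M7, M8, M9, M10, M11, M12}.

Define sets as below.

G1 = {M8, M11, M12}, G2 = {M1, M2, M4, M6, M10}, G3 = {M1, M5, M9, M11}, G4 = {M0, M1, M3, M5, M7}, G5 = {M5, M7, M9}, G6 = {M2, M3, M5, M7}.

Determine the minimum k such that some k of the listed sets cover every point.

G1 and G2 and G4 and G5 together: G1 ∪ G2 ∪ G4 ∪ G5 = {M0, M1, M2, M3, M4, M5, M6, M7, M8, M9, M10, M11, M12} — every point is covered.
No 3 of the 6 sets cover everything (all 20 combinations miss at least one point), so 4 is optimal.

4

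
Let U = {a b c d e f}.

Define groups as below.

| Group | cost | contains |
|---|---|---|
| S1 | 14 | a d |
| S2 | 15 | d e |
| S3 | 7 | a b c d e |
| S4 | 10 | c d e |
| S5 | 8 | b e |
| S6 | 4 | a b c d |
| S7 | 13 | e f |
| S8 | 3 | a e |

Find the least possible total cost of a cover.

17

S6, S7 together cover every point (S6 ∪ S7 = {a, b, c, d, e, f}); total cost 4 + 13 = 17.
The greedy pick S6, S8, S7 costs 20; no covering selection beats 17.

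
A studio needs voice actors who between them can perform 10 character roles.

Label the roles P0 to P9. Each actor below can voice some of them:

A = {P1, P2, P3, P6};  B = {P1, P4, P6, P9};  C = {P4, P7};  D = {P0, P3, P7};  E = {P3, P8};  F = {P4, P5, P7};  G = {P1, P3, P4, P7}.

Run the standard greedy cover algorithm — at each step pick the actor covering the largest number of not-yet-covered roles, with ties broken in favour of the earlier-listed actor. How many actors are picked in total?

5

Greedy: pick A (covers 4 new) → pick F (covers 3 new) → pick B (covers 1 new) → pick D (covers 1 new) → pick E (covers 1 new). Total picks: 5.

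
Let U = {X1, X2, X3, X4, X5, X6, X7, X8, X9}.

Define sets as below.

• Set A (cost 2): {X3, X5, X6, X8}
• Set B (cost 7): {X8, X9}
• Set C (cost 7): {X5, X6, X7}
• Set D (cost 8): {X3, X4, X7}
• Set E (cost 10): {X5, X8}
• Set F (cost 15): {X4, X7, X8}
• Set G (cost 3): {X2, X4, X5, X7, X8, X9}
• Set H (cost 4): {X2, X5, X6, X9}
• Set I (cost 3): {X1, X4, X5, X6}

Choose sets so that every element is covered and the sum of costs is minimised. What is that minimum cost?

A, G, I together cover every element (A ∪ G ∪ I = {X1, X2, X3, X4, X5, X6, X7, X8, X9}); total cost 2 + 3 + 3 = 8.
No covering selection has total cost below 8.

8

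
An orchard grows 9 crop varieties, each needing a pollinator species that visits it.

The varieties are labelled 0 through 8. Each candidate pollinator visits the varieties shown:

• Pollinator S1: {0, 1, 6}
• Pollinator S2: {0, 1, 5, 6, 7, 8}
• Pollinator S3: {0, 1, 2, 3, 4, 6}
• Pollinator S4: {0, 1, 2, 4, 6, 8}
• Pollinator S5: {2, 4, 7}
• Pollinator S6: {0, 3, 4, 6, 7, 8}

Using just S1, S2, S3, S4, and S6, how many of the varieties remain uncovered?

0

Union of S1, S2, S3, S4, S6 = {0, 1, 2, 3, 4, 5, 6, 7, 8} — that's every variety, so 0 are uncovered.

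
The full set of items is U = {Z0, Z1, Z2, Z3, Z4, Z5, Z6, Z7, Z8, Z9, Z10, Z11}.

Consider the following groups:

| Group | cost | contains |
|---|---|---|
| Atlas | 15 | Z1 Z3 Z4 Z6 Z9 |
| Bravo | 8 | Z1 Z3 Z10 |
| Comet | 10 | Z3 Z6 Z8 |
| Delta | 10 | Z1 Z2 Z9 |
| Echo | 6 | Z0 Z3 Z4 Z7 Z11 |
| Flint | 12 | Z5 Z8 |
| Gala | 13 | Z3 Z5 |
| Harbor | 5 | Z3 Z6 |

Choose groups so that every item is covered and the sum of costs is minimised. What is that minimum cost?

41

Bravo, Delta, Echo, Flint, Harbor together cover every item (Bravo ∪ Delta ∪ Echo ∪ Flint ∪ Harbor = {Z0, Z1, Z2, Z3, Z4, Z5, Z6, Z7, Z8, Z9, Z10, Z11}); total cost 8 + 10 + 6 + 12 + 5 = 41.
The greedy pick Echo, Delta, Comet, Bravo, Flint costs 46; no covering selection beats 41.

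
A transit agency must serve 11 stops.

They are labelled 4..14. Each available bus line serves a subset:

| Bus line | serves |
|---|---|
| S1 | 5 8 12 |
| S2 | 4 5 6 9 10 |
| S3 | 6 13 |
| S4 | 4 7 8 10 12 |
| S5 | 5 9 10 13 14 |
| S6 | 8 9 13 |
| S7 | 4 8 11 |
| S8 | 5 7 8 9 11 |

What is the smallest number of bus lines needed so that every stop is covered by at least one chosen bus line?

Take {S2, S4, S5, S8}. Their union is {4, 5, 6, 7, 8, 9, 10, 11, 12, 13, 14}, which is all 11 stops.
No 3 of the 8 bus lines cover everything (all 56 combinations miss at least one stop), so 4 is optimal.

4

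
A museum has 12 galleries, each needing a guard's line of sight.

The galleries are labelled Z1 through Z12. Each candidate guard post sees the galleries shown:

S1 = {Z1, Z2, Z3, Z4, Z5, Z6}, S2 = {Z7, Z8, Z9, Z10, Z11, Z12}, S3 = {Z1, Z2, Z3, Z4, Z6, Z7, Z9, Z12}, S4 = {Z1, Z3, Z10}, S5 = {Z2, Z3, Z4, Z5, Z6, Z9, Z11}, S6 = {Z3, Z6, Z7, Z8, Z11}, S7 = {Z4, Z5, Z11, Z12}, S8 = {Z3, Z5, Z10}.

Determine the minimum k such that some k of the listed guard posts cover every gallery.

S1 and S2 together: S1 ∪ S2 = {Z1, Z2, Z3, Z4, Z5, Z6, Z7, Z8, Z9, Z10, Z11, Z12} — every gallery is covered.
No single guard post has all 12 galleries (the largest, S3, has 8), so 2 is optimal.

2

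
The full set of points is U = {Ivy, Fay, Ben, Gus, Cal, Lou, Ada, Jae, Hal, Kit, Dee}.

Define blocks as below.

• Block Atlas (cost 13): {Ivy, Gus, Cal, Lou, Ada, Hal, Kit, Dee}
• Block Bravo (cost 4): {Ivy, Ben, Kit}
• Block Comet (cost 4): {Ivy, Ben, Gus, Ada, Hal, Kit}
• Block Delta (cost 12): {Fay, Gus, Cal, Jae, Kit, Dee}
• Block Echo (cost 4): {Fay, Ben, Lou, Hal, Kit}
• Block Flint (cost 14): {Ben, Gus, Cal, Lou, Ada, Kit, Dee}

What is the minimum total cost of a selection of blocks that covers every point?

Comet, Delta, Echo together cover every point (Comet ∪ Delta ∪ Echo = {Ivy, Fay, Ben, Gus, Cal, Lou, Ada, Jae, Hal, Kit, Dee}); total cost 4 + 12 + 4 = 20.
No covering selection has total cost below 20.

20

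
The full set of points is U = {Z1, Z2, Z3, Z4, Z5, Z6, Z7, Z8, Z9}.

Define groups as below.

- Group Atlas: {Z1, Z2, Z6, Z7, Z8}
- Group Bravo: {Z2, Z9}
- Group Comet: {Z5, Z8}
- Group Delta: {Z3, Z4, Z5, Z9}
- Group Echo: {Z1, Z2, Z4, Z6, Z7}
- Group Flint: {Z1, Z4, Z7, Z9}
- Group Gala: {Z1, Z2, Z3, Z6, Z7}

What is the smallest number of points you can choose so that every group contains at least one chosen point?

3

The 3 points {Z5, Z7, Z9} hit every group.
No choice of 2 points meets every group, so 3 is the minimum.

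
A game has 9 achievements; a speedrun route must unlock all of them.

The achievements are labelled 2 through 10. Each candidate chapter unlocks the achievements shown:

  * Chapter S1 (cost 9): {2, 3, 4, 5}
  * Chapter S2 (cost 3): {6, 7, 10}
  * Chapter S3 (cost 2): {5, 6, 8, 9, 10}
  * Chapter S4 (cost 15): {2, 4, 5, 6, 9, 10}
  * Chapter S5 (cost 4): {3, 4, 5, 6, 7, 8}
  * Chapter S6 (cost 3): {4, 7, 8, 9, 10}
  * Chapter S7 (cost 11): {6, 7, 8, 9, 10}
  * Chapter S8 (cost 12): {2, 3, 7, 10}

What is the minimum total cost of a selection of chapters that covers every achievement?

S1, S2, S3 together cover every achievement (S1 ∪ S2 ∪ S3 = {2, 3, 4, 5, 6, 7, 8, 9, 10}); total cost 9 + 3 + 2 = 14.
The greedy pick S3, S5, S1 costs 15; no covering selection beats 14.

14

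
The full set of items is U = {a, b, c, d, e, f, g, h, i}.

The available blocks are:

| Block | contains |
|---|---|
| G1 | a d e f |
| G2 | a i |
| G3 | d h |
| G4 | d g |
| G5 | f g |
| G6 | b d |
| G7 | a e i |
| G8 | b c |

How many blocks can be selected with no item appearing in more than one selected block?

4

G2, G3, G5, G8 are pairwise disjoint (G2={a,i}; G3={d,h}; G5={f,g}; G8={b,c}).
Every remaining block overlaps one of these, and no 5 of the listed blocks are pairwise disjoint, so 4 is the maximum.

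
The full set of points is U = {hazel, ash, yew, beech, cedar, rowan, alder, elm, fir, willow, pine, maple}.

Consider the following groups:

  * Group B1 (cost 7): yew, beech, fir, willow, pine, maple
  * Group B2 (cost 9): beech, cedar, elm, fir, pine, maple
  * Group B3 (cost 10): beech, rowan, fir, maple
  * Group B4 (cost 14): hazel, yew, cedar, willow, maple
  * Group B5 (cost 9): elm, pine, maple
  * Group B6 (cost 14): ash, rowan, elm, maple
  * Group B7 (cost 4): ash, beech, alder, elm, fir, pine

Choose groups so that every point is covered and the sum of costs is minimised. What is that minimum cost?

B3, B4, B7 together cover every point (B3 ∪ B4 ∪ B7 = {hazel, ash, yew, beech, cedar, rowan, alder, elm, fir, willow, pine, maple}); total cost 10 + 14 + 4 = 28.
The greedy pick B7, B1, B4, B3 costs 35; no covering selection beats 28.

28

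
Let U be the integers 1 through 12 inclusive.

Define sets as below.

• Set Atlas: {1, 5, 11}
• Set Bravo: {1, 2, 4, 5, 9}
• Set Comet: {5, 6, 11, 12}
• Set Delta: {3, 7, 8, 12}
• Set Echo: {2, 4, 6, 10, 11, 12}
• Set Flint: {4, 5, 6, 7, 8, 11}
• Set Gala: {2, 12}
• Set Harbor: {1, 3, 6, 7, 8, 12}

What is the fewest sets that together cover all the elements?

Bravo, Echo, and Harbor cover everything between them: the union {1, 2, 3, 4, 5, 6, 7, 8, 9, 10, 11, 12} is all of U.
Only Bravo contains 9, so Bravo is forced; the remaining 7 elements need at least 2 more sets (each remaining set adds at most 5) — so at least 3 sets are needed, and 3 is optimal.

3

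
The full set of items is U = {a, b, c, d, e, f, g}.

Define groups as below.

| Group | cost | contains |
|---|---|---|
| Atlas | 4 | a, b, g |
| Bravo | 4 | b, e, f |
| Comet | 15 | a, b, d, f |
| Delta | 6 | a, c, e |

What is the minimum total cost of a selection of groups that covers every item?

25

Atlas, Comet, Delta together cover every item (Atlas ∪ Comet ∪ Delta = {a, b, c, d, e, f, g}); total cost 4 + 15 + 6 = 25.
The greedy pick Atlas, Bravo, Delta, Comet costs 29; no covering selection beats 25.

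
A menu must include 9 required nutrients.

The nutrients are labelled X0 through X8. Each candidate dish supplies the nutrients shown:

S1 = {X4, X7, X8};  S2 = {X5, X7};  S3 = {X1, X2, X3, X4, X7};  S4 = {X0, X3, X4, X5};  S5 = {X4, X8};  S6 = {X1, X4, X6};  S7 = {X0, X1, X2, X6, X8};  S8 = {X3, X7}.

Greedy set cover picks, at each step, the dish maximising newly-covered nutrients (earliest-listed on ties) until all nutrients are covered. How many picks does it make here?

Greedy: pick S3 (covers 5 new) → pick S7 (covers 3 new) → pick S2 (covers 1 new). Total picks: 3.

3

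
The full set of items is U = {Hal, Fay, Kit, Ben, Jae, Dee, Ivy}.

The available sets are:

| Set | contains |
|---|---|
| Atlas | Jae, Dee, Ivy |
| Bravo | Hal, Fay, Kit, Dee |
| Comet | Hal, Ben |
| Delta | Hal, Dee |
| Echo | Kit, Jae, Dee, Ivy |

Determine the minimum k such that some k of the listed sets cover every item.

Bravo, Comet, and Echo cover everything between them: the union {Hal, Fay, Kit, Ben, Jae, Dee, Ivy} is all of U.
Only Bravo contains Fay, so Bravo is forced; the remaining 3 items need at least 2 more sets (each remaining set adds at most 2) — so at least 3 sets are needed, and 3 is optimal.

3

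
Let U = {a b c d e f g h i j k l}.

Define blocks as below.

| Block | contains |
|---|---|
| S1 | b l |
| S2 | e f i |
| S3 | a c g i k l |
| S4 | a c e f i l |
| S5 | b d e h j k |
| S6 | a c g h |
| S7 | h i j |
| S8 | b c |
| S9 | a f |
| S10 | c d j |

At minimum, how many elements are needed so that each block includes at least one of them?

4

Take T = {c, f, j, l}. Each listed block contains at least one of these, so T is a hitting set of size 4.
No choice of 3 elements meets every block, so 4 is the minimum.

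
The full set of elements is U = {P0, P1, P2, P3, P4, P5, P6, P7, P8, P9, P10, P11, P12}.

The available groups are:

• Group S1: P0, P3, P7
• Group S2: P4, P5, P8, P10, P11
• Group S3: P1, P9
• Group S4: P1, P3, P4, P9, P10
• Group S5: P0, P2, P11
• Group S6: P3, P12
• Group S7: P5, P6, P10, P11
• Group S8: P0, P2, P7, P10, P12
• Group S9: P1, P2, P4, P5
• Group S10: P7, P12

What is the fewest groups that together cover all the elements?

4

Take {S2, S4, S7, S8}. Their union is {P0, P1, P2, P3, P4, P5, P6, P7, P8, P9, P10, P11, P12}, which is all 13 elements.
Only S7 contains P6, so S7 is forced; the remaining 9 elements need at least 3 more groups (each remaining group adds at most 4) — so at least 4 groups are needed, and 4 is optimal.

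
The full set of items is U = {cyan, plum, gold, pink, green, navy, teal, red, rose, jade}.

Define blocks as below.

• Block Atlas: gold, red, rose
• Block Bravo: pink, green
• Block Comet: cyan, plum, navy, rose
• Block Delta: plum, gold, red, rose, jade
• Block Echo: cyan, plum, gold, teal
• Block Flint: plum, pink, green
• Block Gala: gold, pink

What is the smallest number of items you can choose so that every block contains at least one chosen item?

3

Take H = {cyan, gold, green}. Each listed block contains at least one of these, so H is a hitting set of size 3.
No choice of 2 items meets every block, so 3 is the minimum.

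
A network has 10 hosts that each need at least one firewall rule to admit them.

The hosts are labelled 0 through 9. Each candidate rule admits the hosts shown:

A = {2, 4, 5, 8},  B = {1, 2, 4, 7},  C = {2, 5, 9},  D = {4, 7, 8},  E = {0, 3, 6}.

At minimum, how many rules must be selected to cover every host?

Take {A, B, C, E}. Their union is {0, 1, 2, 3, 4, 5, 6, 7, 8, 9}, which is all 10 hosts.
Only C contains 9, so C is forced; the remaining 7 hosts need at least 3 more rules (each remaining rule adds at most 3) — so at least 4 rules are needed, and 4 is optimal.

4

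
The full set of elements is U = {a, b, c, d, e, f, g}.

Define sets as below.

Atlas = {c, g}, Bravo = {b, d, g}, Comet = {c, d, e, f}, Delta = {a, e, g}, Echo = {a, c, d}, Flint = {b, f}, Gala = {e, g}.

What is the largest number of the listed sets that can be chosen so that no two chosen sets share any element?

Echo, Flint, Gala are pairwise disjoint (Echo={a,c,d}; Flint={b,f}; Gala={e,g}).
Every remaining set overlaps one of these, and no 4 of the listed sets are pairwise disjoint, so 3 is the maximum.

3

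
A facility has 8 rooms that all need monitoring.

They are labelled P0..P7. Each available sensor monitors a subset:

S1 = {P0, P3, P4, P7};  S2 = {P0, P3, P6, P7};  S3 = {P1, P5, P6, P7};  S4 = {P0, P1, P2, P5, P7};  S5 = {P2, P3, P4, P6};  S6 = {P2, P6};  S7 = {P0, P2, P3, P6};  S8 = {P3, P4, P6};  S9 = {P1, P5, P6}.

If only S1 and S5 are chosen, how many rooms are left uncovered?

2

Union of S1, S5 = {P0, P2, P3, P4, P6, P7}.
Not covered: P1, P5 — 2 rooms.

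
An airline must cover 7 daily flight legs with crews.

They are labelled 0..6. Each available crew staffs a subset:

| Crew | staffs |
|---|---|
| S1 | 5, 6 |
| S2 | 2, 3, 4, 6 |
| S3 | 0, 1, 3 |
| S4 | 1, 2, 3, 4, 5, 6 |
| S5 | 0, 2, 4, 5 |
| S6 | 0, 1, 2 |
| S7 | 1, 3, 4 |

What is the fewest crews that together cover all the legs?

2

S4 and S5 together: S4 ∪ S5 = {0, 1, 2, 3, 4, 5, 6} — every leg is covered.
No single crew has all 7 legs (the largest, S4, has 6), so 2 is optimal.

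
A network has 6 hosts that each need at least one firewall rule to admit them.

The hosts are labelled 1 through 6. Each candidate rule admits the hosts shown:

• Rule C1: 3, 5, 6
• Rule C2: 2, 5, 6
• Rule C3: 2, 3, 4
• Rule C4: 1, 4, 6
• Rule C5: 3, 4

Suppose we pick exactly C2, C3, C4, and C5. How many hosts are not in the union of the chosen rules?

0

Union of C2, C3, C4, C5 = {1, 2, 3, 4, 5, 6} — that's every host, so 0 are uncovered.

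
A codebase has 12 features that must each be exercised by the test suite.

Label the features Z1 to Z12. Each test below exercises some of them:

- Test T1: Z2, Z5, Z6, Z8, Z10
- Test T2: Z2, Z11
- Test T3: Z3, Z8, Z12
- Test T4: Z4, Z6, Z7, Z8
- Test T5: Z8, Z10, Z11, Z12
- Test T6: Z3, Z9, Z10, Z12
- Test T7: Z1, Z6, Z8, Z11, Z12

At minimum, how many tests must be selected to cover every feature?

4

T1 and T4 and T6 and T7 together: T1 ∪ T4 ∪ T6 ∪ T7 = {Z1, Z2, Z3, Z4, Z5, Z6, Z7, Z8, Z9, Z10, Z11, Z12} — every feature is covered.
Only T7 contains Z1, so T7 is forced; the remaining 7 features need at least 3 more tests (each remaining test adds at most 3) — so at least 4 tests are needed, and 4 is optimal.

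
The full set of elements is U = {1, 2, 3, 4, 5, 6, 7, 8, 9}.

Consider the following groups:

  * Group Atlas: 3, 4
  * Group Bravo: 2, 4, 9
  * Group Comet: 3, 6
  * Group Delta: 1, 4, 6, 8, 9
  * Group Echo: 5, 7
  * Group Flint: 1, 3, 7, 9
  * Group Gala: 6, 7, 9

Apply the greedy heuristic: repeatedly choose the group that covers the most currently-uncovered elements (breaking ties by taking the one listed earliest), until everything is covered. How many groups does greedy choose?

Greedy: pick Delta (covers 5 new) → pick Echo (covers 2 new) → pick Atlas (covers 1 new) → pick Bravo (covers 1 new). Total picks: 4.

4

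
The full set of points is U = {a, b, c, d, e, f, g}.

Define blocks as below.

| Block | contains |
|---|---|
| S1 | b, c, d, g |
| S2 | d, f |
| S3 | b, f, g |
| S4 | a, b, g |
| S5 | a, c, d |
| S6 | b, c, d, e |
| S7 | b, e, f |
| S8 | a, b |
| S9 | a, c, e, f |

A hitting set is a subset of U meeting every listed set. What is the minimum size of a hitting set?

H = {a, b, f} meets every block (each contains at least one member of H), and |H| = 3.
No choice of 2 points meets every block, so 3 is the minimum.

3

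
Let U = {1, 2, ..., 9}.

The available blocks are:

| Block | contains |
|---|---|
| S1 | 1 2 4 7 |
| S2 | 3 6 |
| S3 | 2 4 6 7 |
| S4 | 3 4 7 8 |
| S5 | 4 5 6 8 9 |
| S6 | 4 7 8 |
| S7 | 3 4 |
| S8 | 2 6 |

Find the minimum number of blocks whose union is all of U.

S1 and S4 and S5 together: S1 ∪ S4 ∪ S5 = {1, 2, 3, 4, 5, 6, 7, 8, 9} — every item is covered.
Only S1 contains 1, so S1 is forced; the remaining 5 items need at least 2 more blocks (each remaining block adds at most 4) — so at least 3 blocks are needed, and 3 is optimal.

3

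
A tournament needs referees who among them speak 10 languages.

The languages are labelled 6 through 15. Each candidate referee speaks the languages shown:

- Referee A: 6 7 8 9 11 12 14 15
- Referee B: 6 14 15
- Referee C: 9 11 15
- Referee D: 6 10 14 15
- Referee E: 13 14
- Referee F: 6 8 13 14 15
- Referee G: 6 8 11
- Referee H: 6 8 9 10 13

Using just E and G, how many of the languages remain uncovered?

Union of E, G = {6, 8, 11, 13, 14}.
Not covered: 7, 9, 10, 12, 15 — 5 languages.

5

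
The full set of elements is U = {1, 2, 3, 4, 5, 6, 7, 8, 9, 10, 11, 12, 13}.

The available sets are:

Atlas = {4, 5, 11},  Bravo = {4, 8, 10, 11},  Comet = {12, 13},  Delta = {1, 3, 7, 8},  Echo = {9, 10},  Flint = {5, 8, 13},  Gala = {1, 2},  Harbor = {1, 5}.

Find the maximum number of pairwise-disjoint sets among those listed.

4

Atlas, Comet, Echo, Gala are pairwise disjoint (Atlas={4,5,11}; Comet={12,13}; Echo={9,10}; Gala={1,2}).
Every remaining set overlaps one of these, and no 5 of the listed sets are pairwise disjoint, so 4 is the maximum.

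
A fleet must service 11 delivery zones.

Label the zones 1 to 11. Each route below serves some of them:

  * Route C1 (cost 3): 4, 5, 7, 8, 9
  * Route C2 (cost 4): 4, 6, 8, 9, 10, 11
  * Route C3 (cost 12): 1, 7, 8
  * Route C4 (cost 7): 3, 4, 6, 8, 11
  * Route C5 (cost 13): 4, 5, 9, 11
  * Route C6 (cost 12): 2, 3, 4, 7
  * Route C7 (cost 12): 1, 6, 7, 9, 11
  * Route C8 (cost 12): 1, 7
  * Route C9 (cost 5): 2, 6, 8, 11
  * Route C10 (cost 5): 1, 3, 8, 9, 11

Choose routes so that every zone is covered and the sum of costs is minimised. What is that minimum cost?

17

C1, C2, C9, C10 together cover every zone (C1 ∪ C2 ∪ C9 ∪ C10 = {1, 2, 3, 4, 5, 6, 7, 8, 9, 10, 11}); total cost 3 + 4 + 5 + 5 = 17.
No covering selection has total cost below 17.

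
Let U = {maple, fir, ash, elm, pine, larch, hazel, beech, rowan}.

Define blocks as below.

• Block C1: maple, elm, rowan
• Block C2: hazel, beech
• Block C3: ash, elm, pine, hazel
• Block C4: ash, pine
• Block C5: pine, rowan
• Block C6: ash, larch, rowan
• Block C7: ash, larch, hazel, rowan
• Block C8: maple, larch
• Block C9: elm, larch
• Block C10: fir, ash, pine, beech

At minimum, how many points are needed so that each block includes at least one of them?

4

H = {pine, larch, beech, rowan} meets every block (each contains at least one member of H), and |H| = 4.
No choice of 3 points meets every block, so 4 is the minimum.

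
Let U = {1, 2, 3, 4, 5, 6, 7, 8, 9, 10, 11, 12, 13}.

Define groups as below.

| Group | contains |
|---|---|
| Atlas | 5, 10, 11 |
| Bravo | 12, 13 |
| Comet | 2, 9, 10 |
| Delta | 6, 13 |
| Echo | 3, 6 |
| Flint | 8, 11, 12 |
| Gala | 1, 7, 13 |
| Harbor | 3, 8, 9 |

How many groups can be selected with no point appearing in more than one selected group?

Comet, Echo, Flint, Gala are pairwise disjoint (Comet={2,9,10}; Echo={3,6}; Flint={8,11,12}; Gala={1,7,13}).
Every remaining group overlaps one of these, and no 5 of the listed groups are pairwise disjoint, so 4 is the maximum.

4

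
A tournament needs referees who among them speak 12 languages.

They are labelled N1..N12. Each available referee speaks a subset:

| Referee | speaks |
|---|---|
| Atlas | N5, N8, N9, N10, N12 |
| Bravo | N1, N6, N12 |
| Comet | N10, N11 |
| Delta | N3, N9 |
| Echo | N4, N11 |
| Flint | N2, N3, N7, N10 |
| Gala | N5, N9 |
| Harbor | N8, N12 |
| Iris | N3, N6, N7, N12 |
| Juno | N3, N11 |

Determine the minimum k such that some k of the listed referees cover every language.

Atlas and Bravo and Echo and Flint together: Atlas ∪ Bravo ∪ Echo ∪ Flint = {N1, N2, N3, N4, N5, N6, N7, N8, N9, N10, N11, N12} — every language is covered.
Only Bravo contains N1, so Bravo is forced; the remaining 9 languages need at least 3 more referees (each remaining referee adds at most 4) — so at least 4 referees are needed, and 4 is optimal.

4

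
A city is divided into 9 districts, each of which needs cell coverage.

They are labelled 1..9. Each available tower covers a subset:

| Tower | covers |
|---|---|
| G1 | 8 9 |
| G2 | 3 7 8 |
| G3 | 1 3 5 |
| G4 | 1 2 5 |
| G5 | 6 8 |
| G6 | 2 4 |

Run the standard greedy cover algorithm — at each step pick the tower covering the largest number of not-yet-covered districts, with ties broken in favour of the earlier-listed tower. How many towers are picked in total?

5

Greedy: pick G2 (covers 3 new) → pick G4 (covers 3 new) → pick G1 (covers 1 new) → pick G5 (covers 1 new) → pick G6 (covers 1 new). Total picks: 5.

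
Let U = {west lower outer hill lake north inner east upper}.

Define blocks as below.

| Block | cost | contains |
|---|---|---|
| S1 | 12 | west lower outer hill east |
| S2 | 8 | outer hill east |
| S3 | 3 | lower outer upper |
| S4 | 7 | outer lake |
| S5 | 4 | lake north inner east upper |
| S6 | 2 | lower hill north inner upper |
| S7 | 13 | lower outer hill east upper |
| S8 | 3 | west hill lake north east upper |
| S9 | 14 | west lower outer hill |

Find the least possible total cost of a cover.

S3, S6, S8 together cover every element (S3 ∪ S6 ∪ S8 = {west, lower, outer, hill, lake, north, inner, east, upper}); total cost 3 + 2 + 3 = 8.
No covering selection has total cost below 8.

8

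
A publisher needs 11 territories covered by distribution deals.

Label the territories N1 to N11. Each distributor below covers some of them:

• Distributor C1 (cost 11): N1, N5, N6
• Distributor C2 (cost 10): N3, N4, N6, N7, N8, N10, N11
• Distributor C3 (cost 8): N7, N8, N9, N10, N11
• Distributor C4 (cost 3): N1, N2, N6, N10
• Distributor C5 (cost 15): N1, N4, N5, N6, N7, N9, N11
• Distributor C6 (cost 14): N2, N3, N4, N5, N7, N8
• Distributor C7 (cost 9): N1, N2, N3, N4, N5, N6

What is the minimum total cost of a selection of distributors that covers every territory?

17

C3, C7 together cover every territory (C3 ∪ C7 = {N1, N2, N3, N4, N5, N6, N7, N8, N9, N10, N11}); total cost 8 + 9 = 17.
The greedy pick C4, C2, C5 costs 28; no covering selection beats 17.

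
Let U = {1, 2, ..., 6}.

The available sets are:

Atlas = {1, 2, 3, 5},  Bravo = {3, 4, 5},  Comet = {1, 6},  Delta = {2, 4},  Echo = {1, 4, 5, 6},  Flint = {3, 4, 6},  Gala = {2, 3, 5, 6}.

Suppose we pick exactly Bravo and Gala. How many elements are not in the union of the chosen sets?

1

Union of Bravo, Gala = {2, 3, 4, 5, 6}.
Not covered: 1 — 1 element.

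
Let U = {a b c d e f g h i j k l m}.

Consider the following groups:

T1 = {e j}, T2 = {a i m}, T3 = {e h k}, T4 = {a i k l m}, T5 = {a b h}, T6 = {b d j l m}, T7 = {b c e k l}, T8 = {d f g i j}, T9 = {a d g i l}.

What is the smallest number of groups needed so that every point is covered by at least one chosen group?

4

T2 and T3 and T7 and T8 together: T2 ∪ T3 ∪ T7 ∪ T8 = {a, b, c, d, e, f, g, h, i, j, k, l, m} — every point is covered.
No 3 of the 9 groups cover everything (all 84 combinations miss at least one point), so 4 is optimal.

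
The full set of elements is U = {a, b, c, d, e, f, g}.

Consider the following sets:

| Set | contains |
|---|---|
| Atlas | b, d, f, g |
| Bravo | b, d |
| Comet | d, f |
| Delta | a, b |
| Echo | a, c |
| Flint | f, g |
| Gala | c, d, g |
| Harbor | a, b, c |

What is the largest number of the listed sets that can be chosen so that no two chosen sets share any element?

3

Bravo, Echo, Flint are pairwise disjoint (Bravo={b,d}; Echo={a,c}; Flint={f,g}).
Every remaining set overlaps one of these, and no 4 of the listed sets are pairwise disjoint, so 3 is the maximum.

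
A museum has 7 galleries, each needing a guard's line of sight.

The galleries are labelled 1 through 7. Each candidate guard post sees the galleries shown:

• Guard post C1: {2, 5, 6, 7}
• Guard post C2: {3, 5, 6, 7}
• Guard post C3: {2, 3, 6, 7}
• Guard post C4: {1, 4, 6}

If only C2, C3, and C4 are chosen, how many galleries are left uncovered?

0

Union of C2, C3, C4 = {1, 2, 3, 4, 5, 6, 7} — that's every gallery, so 0 are uncovered.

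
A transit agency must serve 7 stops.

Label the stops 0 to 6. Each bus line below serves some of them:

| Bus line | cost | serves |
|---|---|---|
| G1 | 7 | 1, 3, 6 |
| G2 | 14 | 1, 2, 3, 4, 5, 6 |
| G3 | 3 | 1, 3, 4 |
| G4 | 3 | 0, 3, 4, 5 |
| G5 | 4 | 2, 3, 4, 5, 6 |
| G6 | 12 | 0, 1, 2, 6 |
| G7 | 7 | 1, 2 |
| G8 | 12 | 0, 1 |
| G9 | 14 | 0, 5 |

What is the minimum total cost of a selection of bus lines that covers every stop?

10

G3, G4, G5 together cover every stop (G3 ∪ G4 ∪ G5 = {0, 1, 2, 3, 4, 5, 6}); total cost 3 + 3 + 4 = 10.
No covering selection has total cost below 10.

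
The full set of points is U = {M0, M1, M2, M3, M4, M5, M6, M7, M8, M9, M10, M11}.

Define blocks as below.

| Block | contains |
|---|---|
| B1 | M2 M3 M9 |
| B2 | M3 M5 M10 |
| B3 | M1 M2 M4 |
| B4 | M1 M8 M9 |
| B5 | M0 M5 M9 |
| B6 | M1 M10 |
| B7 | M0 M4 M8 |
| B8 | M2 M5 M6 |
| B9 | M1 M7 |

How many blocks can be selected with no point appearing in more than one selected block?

B1, B6, B7 are pairwise disjoint (B1={M2,M3,M9}; B6={M1,M10}; B7={M0,M4,M8}).
Every remaining block overlaps one of these, and no 4 of the listed blocks are pairwise disjoint, so 3 is the maximum.

3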